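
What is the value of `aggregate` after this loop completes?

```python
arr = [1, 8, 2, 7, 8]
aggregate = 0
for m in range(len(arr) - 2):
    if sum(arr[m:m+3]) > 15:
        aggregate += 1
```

Count windows with sum > 15
`aggregate` takes the values: 0 → 1 → 2

Answer: 2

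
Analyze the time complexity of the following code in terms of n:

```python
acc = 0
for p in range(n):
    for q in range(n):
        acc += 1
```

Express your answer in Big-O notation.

Each loop level contributes: n × n. Multiplying the contributions gives O(n^2).

Answer: O(n^2)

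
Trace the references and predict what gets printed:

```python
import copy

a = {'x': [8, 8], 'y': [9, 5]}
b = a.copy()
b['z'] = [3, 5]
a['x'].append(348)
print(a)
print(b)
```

Key concept: shallow copy of dict with mutable values.
Step by step:
`a = {'x': [8, 8], 'y': [9, 5]}` → a = {'x': [8, 8], 'y': [9, 5]}
`b = a.copy()` → b = {'x': [8, 8], 'y': [9, 5]}
`b['z'] = [3, 5]` → b = {'x': [8, 8], 'y': [9, 5], 'z': [3, 5]}
`a['x'].append(348)` → a = {'x': [8, 8, 348], 'y': [9, 5]}; b = {'x': [8, 8, 348], 'y': [9, 5], 'z': [3, 5]}
`print(a)` → prints {'x': [8, 8, 348], 'y': [9, 5]}
`print(b)` → prints {'x': [8, 8, 348], 'y': [9, 5], 'z': [3, 5]}

Answer:
{'x': [8, 8, 348], 'y': [9, 5]}
{'x': [8, 8, 348], 'y': [9, 5], 'z': [3, 5]}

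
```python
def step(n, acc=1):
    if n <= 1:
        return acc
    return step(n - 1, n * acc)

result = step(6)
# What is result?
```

Accumulator trace (n, acc): (6, 1) -> (5, 6) -> (4, 30) -> (3, 120) -> (2, 360) -> (1, 720) -> return 720

Answer: 720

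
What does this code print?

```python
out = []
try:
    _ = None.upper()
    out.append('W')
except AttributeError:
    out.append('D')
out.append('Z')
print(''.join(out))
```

Execution trace: 'D' (except AttributeError) → 'Z' (after the try/except). Output: DZ

Answer: DZ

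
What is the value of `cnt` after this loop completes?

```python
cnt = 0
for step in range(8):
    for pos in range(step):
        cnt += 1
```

Triangle number: 0+1+2+...+7
`cnt` takes the values: 0 → 1 → 2 → 3 → 4 → 5 → 6 → 7 → 8 → 9 → 10 → 11 → 12 → 13 → 14 → 15 → 16 → 17 → 18 → 19 → 20 → 21 → 22 → 23 → 24 → 25 → 26 → 27 → 28

Answer: 28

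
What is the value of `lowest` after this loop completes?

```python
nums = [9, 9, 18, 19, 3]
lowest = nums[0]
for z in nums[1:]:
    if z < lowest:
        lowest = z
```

Minimum of [9, 9, 18, 19, 3]
`lowest` takes the values: 9 → 3

Answer: 3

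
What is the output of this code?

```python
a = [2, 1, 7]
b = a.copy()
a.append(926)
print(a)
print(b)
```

Key concept: list.copy() creates independent copy.
Step by step:
`a = [2, 1, 7]` → a = [2, 1, 7]
`b = a.copy()` → b = [2, 1, 7]
`a.append(926)` → a = [2, 1, 7, 926]
`print(a)` → prints [2, 1, 7, 926]
`print(b)` → prints [2, 1, 7]

Answer:
[2, 1, 7, 926]
[2, 1, 7]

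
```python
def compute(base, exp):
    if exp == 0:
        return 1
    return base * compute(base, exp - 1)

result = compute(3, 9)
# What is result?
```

compute(3, 9) = 3 * 3 * 3 * 3 * 3 * 3 * 3 * 3 * 3 = 19683

Answer: 19683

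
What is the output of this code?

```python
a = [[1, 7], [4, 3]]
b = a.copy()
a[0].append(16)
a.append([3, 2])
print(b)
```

Key concept: shallow copy with nested lists.
Step by step:
`a = [[1, 7], [4, 3]]` → a = [[1, 7], [4, 3]]
`b = a.copy()` → b = [[1, 7], [4, 3]]
`a[0].append(16)` → a = [[1, 7, 16], [4, 3]]; b = [[1, 7, 16], [4, 3]]
`a.append([3, 2])` → a = [[1, 7, 16], [4, 3], [3, 2]]
`print(b)` → prints [[1, 7, 16], [4, 3]]

Answer: [[1, 7, 16], [4, 3]]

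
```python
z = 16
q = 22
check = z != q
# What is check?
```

Trace:
`z = 16` → z = 16
`q = 22` → q = 22
`check = z != q` → check = True
So check = True

Answer: True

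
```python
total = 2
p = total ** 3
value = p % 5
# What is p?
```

Trace:
`total = 2` → total = 2
`p = total ** 3` → p = 8
`value = p % 5` → value = 3
So p = 8

Answer: 8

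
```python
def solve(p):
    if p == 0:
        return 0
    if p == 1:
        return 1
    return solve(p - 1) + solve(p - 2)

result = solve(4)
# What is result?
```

Build up from base cases: solve(0)=0, solve(1)=1, solve(2)=1, solve(3)=2, solve(4)=3

Answer: 3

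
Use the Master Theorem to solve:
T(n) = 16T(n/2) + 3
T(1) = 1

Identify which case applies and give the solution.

a=16, b=2, f(n)=3. log_2(16) = 4. Since c=0 < 4, Case 1 applies: T(n) = Θ(n^log_b(a)) = O(n^4).

Answer: O(n^4) - Case 1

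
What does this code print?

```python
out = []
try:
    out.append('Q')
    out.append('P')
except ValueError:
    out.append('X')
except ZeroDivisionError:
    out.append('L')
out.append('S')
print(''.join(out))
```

Execution trace: 'Q' (try body) → 'P' (try body, no exception) → 'S' (after the try/except). Output: QPS

Answer: QPS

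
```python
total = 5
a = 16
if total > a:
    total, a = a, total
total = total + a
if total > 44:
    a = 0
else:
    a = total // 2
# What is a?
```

Trace:
`total = 5` → total = 5
`a = 16` → a = 16
`if total > a: ...` → total > a is False → no variable changes
`total = total + a` → total = 21
`if total > 44: ...` → total > 44 is False, take else branch → a = 10
So a = 10

Answer: 10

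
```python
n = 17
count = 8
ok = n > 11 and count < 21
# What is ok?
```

Trace:
`n = 17` → n = 17
`count = 8` → count = 8
`ok = n > 11 and count < 21` → ok = True
So ok = True

Answer: True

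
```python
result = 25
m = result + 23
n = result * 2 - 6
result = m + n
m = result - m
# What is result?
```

Trace:
`result = 25` → result = 25
`m = result + 23` → m = 48
`n = result * 2 - 6` → n = 44
`result = m + n` → result = 92
`m = result - m` → m = 44
So result = 92

Answer: 92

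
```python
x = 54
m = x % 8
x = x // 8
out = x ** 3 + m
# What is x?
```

Trace:
`x = 54` → x = 54
`m = x % 8` → m = 6
`x = x // 8` → x = 6
`out = x ** 3 + m` → out = 222
So x = 6

Answer: 6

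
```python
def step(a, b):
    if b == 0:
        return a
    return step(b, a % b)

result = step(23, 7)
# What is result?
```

step(23, 7) -> step(7, 2) -> step(2, 1) -> step(1, 0) -> 1

Answer: 1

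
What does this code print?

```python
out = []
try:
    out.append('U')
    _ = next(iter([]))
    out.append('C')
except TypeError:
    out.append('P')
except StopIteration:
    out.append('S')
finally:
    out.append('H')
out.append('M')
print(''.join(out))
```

Execution trace: 'U' (try body) → 'S' (except StopIteration) → 'H' (finally) → 'M' (after the try/except). Output: USHM

Answer: USHM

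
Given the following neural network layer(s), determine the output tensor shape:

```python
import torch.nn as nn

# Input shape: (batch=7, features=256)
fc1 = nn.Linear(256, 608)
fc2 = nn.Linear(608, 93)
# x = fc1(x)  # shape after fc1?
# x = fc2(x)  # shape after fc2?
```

Input: (7, 256) -> after fc1: (7, 608) -> Output: (7, 93)

Answer: (7, 93)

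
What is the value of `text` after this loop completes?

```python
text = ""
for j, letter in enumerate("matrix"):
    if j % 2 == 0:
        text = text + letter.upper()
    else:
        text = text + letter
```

Uppercase even positions in 'matrix'
`text` takes the values: "" → "M" → "Ma" → "MaT" → "MaTr" → "MaTrI" → "MaTrIx"

Answer: "MaTrIx"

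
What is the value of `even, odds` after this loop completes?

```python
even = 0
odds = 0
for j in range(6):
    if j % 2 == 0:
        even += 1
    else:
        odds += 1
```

Count evens and odds in range(6)
`even, odds` takes the values: (0, 0) → (1, 0) → (1, 1) → (2, 1) → (2, 2) → (3, 2) → (3, 3)

Answer: 3, 3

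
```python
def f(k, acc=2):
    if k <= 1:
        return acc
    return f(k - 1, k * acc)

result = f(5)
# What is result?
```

Accumulator trace (n, acc): (5, 2) -> (4, 10) -> (3, 40) -> (2, 120) -> (1, 240) -> return 240

Answer: 240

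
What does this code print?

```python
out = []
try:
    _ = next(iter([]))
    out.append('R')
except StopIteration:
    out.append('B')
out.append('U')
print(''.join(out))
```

Execution trace: 'B' (except StopIteration) → 'U' (after the try/except). Output: BU

Answer: BU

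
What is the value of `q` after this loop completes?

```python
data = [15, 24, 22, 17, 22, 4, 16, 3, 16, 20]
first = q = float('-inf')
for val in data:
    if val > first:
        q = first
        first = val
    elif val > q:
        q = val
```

Second largest (with repeats) in [15, 24, 22, 17, 22, 4, 16, 3, 16, 20]
`q` takes the values: -inf → 15 → 22

Answer: 22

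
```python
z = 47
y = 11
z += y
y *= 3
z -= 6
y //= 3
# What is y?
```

Trace:
`z = 47` → z = 47
`y = 11` → y = 11
`z += y` → z = 58
`y *= 3` → y = 33
`z -= 6` → z = 52
`y //= 3` → y = 11
So y = 11

Answer: 11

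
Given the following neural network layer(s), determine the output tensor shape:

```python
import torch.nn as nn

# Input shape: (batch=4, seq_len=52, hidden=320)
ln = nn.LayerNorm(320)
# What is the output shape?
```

Input: (4, 52, 320) -> Output: (4, 52, 320)

Answer: (4, 52, 320)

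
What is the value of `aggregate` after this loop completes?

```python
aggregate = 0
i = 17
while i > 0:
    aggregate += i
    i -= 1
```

Sum 17 down to 1
`aggregate` takes the values: 0 → 17 → 33 → 48 → 62 → 75 → 87 → 98 → 108 → 117 → 125 → 132 → 138 → 143 → 147 → 150 → 152 → 153

Answer: 153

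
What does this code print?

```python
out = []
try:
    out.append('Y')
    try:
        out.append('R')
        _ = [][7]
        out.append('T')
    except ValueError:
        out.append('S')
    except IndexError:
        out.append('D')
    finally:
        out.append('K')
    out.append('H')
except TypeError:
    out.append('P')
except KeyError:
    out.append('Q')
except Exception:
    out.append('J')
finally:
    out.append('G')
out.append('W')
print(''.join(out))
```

Execution trace: 'Y' (try body) → 'R' (inner try body) → 'D' (inner except IndexError) → 'K' (inner finally) → 'H' (try body, no exception) → 'G' (finally) → 'W' (after the try/except). Output: YRDKHGW

Answer: YRDKHGW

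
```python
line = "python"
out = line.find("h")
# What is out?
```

Trace:
`line = "python"` → line = 'python'
`out = line.find("h")` → out = 3
So out = 3

Answer: 3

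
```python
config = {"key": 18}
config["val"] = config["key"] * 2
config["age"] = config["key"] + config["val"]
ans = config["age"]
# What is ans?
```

Trace:
`config = {"key": 18}` → config = {'key': 18}
`config["val"] = config["key"] * 2` → config = {'key': 18, 'val': 36}
`config["age"] = config["key"] + config["val"]` → config = {'key': 18, 'val': 36, 'age': 54}
`ans = config["age"]` → ans = 54
So ans = 54

Answer: 54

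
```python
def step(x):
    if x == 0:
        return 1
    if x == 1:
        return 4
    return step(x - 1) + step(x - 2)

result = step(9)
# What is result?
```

Build up from base cases: step(0)=1, step(1)=4, step(2)=5, step(3)=9, step(4)=14, step(5)=23, step(6)=37, ..., step(9)=157

Answer: 157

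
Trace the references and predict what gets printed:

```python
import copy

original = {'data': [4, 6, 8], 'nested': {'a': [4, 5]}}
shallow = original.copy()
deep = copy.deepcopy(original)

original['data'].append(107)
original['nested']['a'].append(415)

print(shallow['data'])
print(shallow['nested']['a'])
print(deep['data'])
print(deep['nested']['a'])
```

Key concept: comparing shallow vs deep copy.
Step by step:
`original = {'data': [4, 6, 8], 'nested': {'a': [4, 5]}}` → original = {'data': [4, 6, 8], 'nested': {'a': [4, 5]}}
`shallow = original.copy()` → shallow = {'data': [4, 6, 8], 'nested': {'a': [4, 5]}}
`deep = copy.deepcopy(original)` → deep = {'data': [4, 6, 8], 'nested': {'a': [4, 5]}}
`original['data'].append(107)` → original = {'data': [4, 6, 8, 107], 'nested': {'a': [4, 5]}}; shallow = {'data': [4, 6, 8, 107], 'nested': {'a': [4, 5]}}
`original['nested']['a'].append(415)` → original = {'data': [4, 6, 8, 107], 'nested': {'a': [4, 5, 415]}}; shallow = {'data': [4, 6, 8, 107], 'nested': {'a': [4, 5, 415]}}
`print(shallow['data'])` → prints [4, 6, 8, 107]
`print(shallow['nested']['a'])` → prints [4, 5, 415]
`print(deep['data'])` → prints [4, 6, 8]
`print(deep['nested']['a'])` → prints [4, 5]

Answer:
[4, 6, 8, 107]
[4, 5, 415]
[4, 6, 8]
[4, 5]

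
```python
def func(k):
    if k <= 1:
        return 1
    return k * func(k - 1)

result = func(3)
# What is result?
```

func(3) = 3 * 2 * 1 = 6

Answer: 6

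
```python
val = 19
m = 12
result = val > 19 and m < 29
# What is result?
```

Trace:
`val = 19` → val = 19
`m = 12` → m = 12
`result = val > 19 and m < 29` → result = False
So result = False

Answer: False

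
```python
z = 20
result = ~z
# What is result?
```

Trace:
`z = 20` → z = 20
`result = ~z` → result = -21
So result = -21

Answer: -21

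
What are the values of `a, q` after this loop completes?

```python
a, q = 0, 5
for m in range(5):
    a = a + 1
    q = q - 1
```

a goes 0→5, q goes 5→0
`a, q` takes the values: (0, 5) → (1, 5) → (1, 4) → (2, 4) → (2, 3) → (3, 3) → (3, 2) → (4, 2) → (4, 1) → (5, 1) → (5, 0)

Answer: 5, 0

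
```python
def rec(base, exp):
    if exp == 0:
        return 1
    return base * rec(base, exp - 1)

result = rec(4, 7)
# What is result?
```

rec(4, 7) = 4 * 4 * 4 * 4 * 4 * 4 * 4 = 16384

Answer: 16384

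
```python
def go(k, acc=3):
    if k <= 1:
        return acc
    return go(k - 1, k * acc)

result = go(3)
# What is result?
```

Accumulator trace (n, acc): (3, 3) -> (2, 9) -> (1, 18) -> return 18

Answer: 18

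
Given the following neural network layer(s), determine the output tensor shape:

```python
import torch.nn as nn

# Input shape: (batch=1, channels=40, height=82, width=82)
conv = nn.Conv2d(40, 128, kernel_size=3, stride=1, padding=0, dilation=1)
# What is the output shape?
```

Input: (1, 40, 82, 82) -> Output: (1, 128, 80, 80)

Answer: (1, 128, 80, 80)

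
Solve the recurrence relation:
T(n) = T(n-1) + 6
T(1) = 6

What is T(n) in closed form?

Unrolling: T(n) = T(1) + 6·(n-1) = 6 + 6(n-1) = 6n.

Answer: T(n) = 6n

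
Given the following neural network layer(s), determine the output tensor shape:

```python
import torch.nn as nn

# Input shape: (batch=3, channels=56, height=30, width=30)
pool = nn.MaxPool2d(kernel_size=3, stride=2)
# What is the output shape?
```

Input: (3, 56, 30, 30) -> Output: (3, 56, 14, 14)

Answer: (3, 56, 14, 14)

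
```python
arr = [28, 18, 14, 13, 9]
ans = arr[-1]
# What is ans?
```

Trace:
`arr = [28, 18, 14, 13, 9]` → arr = [28, 18, 14, 13, 9]
`ans = arr[-1]` → ans = 9
So ans = 9

Answer: 9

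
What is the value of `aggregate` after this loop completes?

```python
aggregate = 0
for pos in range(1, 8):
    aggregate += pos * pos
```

Sum of squares 1² to 7² = 140
`aggregate` takes the values: 0 → 1 → 5 → 14 → 30 → 55 → 91 → 140

Answer: 140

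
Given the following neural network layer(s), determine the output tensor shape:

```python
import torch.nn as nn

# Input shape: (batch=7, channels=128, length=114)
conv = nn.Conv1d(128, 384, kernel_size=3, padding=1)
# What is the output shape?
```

Input: (7, 128, 114) -> Output: (7, 384, 114)

Answer: (7, 384, 114)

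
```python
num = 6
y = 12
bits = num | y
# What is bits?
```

Trace:
`num = 6` → num = 6
`y = 12` → y = 12
`bits = num | y` → bits = 14
So bits = 14

Answer: 14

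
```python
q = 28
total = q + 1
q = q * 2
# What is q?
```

Trace:
`q = 28` → q = 28
`total = q + 1` → total = 29
`q = q * 2` → q = 56
So q = 56

Answer: 56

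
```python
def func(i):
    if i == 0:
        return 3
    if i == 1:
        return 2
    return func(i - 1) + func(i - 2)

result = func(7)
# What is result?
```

Build up from base cases: func(0)=3, func(1)=2, func(2)=5, func(3)=7, func(4)=12, func(5)=19, func(6)=31, ..., func(7)=50

Answer: 50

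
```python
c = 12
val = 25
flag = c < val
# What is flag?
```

Trace:
`c = 12` → c = 12
`val = 25` → val = 25
`flag = c < val` → flag = True
So flag = True

Answer: True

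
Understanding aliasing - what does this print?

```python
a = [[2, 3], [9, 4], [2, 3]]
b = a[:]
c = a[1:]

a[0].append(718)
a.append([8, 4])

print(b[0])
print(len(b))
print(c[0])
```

Key concept: slice with nested mutation.
Step by step:
`a = [[2, 3], [9, 4], [2, 3]]` → a = [[2, 3], [9, 4], [2, 3]]
`b = a[:]` → b = [[2, 3], [9, 4], [2, 3]]
`c = a[1:]` → c = [[9, 4], [2, 3]]
`a[0].append(718)` → a = [[2, 3, 718], [9, 4], [2, 3]]; b = [[2, 3, 718], [9, 4], [2, 3]]
`a.append([8, 4])` → a = [[2, 3, 718], [9, 4], [2, 3], [8, 4]]
`print(b[0])` → prints [2, 3, 718]
`print(len(b))` → prints 3
`print(c[0])` → prints [9, 4]

Answer:
[2, 3, 718]
3
[9, 4]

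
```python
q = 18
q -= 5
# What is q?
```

Trace:
`q = 18` → q = 18
`q -= 5` → q = 13
So q = 13

Answer: 13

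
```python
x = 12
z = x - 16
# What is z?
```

Trace:
`x = 12` → x = 12
`z = x - 16` → z = -4
So z = -4

Answer: -4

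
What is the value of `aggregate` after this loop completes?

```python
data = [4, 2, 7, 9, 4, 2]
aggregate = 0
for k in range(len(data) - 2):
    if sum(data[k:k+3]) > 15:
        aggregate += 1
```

Count windows with sum > 15
`aggregate` takes the values: 0 → 1 → 2

Answer: 2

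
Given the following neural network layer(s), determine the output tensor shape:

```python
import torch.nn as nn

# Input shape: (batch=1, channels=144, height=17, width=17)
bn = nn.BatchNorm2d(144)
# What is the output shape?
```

Input: (1, 144, 17, 17) -> Output: (1, 144, 17, 17)

Answer: (1, 144, 17, 17)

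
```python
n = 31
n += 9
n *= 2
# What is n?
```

Trace:
`n = 31` → n = 31
`n += 9` → n = 40
`n *= 2` → n = 80
So n = 80

Answer: 80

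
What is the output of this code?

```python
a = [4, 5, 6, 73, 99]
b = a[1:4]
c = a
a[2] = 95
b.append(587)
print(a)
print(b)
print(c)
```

Key concept: slice vs alias.
Step by step:
`a = [4, 5, 6, 73, 99]` → a = [4, 5, 6, 73, 99]
`b = a[1:4]` → b = [5, 6, 73]
`c = a` → c = [4, 5, 6, 73, 99] (same object as a)
`a[2] = 95` → a = [4, 5, 95, 73, 99] (same object as c); c = [4, 5, 95, 73, 99] (same object as a)
`b.append(587)` → b = [5, 6, 73, 587]
`print(a)` → prints [4, 5, 95, 73, 99]
`print(b)` → prints [5, 6, 73, 587]
`print(c)` → prints [4, 5, 95, 73, 99]

Answer:
[4, 5, 95, 73, 99]
[5, 6, 73, 587]
[4, 5, 95, 73, 99]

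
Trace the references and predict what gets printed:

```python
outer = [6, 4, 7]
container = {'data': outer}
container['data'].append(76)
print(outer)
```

Key concept: dict holds reference to list.
Step by step:
`outer = [6, 4, 7]` → outer = [6, 4, 7]
`container = {'data': outer}` → container = {'data': [6, 4, 7]}
`container['data'].append(76)` → outer = [6, 4, 7, 76]; container = {'data': [6, 4, 7, 76]}
`print(outer)` → prints [6, 4, 7, 76]

Answer: [6, 4, 7, 76]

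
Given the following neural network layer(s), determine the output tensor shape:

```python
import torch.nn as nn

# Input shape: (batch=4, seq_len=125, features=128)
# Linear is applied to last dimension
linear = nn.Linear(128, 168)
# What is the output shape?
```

Input: (4, 125, 128) -> Output: (4, 125, 168)

Answer: (4, 125, 168)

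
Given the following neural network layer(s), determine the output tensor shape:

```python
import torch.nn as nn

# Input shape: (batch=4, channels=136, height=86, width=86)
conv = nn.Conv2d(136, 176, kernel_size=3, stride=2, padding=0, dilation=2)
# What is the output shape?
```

Input: (4, 136, 86, 86) -> Output: (4, 176, 41, 41)

Answer: (4, 176, 41, 41)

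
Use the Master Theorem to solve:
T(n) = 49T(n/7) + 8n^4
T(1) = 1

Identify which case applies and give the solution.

a=49, b=7, f(n)=8n^4. log_7(49) = 2. Since c=4 > 2 and the regularity condition holds (49(n/7)^4 = (49/7^4)n^4 with 49/7^4 < 1), Case 3 applies: T(n) = Θ(f(n)) = O(n^4).

Answer: O(n^4) - Case 3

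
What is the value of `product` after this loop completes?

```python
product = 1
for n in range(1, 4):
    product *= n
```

3! = 6
`product` takes the values: 1 → 2 → 6

Answer: 6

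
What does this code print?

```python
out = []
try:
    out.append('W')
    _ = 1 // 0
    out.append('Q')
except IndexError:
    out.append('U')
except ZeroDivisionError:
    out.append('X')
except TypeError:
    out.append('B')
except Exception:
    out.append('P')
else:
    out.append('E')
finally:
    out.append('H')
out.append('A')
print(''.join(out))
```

Execution trace: 'W' (try body) → 'X' (except ZeroDivisionError) → 'H' (finally) → 'A' (after the try/except). Output: WXHA

Answer: WXHA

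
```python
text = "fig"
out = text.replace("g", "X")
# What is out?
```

Trace:
`text = "fig"` → text = 'fig'
`out = text.replace("g", "X")` → out = 'fiX'
So out = 'fiX'

Answer: 'fiX'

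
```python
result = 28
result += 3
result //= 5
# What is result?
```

Trace:
`result = 28` → result = 28
`result += 3` → result = 31
`result //= 5` → result = 6
So result = 6

Answer: 6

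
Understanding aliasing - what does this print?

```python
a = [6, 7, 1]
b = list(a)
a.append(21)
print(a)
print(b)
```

Key concept: list() constructor creates copy.
Step by step:
`a = [6, 7, 1]` → a = [6, 7, 1]
`b = list(a)` → b = [6, 7, 1]
`a.append(21)` → a = [6, 7, 1, 21]
`print(a)` → prints [6, 7, 1, 21]
`print(b)` → prints [6, 7, 1]

Answer:
[6, 7, 1, 21]
[6, 7, 1]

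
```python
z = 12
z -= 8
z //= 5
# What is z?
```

Trace:
`z = 12` → z = 12
`z -= 8` → z = 4
`z //= 5` → z = 0
So z = 0

Answer: 0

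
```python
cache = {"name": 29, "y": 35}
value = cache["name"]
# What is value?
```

Trace:
`cache = {"name": 29, "y": 35}` → cache = {'name': 29, 'y': 35}
`value = cache["name"]` → value = 29
So value = 29

Answer: 29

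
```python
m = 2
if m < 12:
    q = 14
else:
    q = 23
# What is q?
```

Trace:
`m = 2` → m = 2
`if m < 12: ...` → m < 12 is True → q = 14
So q = 14

Answer: 14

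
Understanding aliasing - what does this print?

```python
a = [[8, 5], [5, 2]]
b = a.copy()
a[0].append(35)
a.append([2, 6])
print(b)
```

Key concept: shallow copy with nested lists.
Step by step:
`a = [[8, 5], [5, 2]]` → a = [[8, 5], [5, 2]]
`b = a.copy()` → b = [[8, 5], [5, 2]]
`a[0].append(35)` → a = [[8, 5, 35], [5, 2]]; b = [[8, 5, 35], [5, 2]]
`a.append([2, 6])` → a = [[8, 5, 35], [5, 2], [2, 6]]
`print(b)` → prints [[8, 5, 35], [5, 2]]

Answer: [[8, 5, 35], [5, 2]]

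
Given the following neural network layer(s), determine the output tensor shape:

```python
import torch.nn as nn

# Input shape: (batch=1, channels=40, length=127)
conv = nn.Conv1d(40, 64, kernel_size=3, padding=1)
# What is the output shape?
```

Input: (1, 40, 127) -> Output: (1, 64, 127)

Answer: (1, 64, 127)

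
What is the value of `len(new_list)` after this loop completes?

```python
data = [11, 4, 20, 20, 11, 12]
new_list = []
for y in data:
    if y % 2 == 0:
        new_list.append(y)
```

Count even numbers in [11, 4, 20, 20, 11, 12]
`new_list` takes the values: [] → [4] → [4, 20] → [4, 20, 20] → [4, 20, 20, 12]
So `len(new_list)` = 4

Answer: 4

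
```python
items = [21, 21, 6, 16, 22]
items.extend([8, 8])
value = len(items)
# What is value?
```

Trace:
`items = [21, 21, 6, 16, 22]` → items = [21, 21, 6, 16, 22]
`items.extend([8, 8])` → items = [21, 21, 6, 16, 22, 8, 8]
`value = len(items)` → value = 7
So value = 7

Answer: 7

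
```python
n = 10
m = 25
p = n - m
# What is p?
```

Trace:
`n = 10` → n = 10
`m = 25` → m = 25
`p = n - m` → p = -15
So p = -15

Answer: -15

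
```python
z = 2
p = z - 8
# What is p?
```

Trace:
`z = 2` → z = 2
`p = z - 8` → p = -6
So p = -6

Answer: -6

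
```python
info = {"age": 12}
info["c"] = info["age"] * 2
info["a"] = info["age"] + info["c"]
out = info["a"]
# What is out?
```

Trace:
`info = {"age": 12}` → info = {'age': 12}
`info["c"] = info["age"] * 2` → info = {'age': 12, 'c': 24}
`info["a"] = info["age"] + info["c"]` → info = {'age': 12, 'c': 24, 'a': 36}
`out = info["a"]` → out = 36
So out = 36

Answer: 36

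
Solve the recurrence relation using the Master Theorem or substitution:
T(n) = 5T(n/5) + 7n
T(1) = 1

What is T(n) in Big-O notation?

By Master Theorem: a=5, b=5, f(n)=7n. Since log_5(5) = 1 and f(n) = Θ(n^1), Case 2 applies. T(n) = O(n log n).

Answer: O(n log n)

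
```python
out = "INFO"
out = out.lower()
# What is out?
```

Trace:
`out = "INFO"` → out = 'INFO'
`out = out.lower()` → out = 'info'
So out = 'info'

Answer: 'info'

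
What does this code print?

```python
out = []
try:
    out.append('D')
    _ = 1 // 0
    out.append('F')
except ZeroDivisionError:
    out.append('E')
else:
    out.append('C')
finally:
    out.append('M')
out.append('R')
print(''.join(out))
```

Execution trace: 'D' (try body) → 'E' (except ZeroDivisionError) → 'M' (finally) → 'R' (after the try/except). Output: DEMR

Answer: DEMR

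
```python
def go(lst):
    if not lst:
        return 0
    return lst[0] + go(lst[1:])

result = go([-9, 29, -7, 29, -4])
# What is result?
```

(-9) + 29 + (-7) + 29 + (-4) + 0 = 38

Answer: 38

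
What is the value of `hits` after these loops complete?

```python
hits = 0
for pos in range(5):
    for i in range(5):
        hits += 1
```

5 * 5 = 25
`hits` takes the values: 0 → 1 → 2 → 3 → 4 → 5 → 6 → 7 → 8 → 9 → 10 → 11 → 12 → 13 → 14 → 15 → 16 → 17 → 18 → 19 → 20 → 21 → 22 → 23 → 24 → 25

Answer: 25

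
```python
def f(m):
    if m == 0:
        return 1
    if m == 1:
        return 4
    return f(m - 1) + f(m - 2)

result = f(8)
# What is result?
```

Build up from base cases: f(0)=1, f(1)=4, f(2)=5, f(3)=9, f(4)=14, f(5)=23, f(6)=37, ..., f(8)=97

Answer: 97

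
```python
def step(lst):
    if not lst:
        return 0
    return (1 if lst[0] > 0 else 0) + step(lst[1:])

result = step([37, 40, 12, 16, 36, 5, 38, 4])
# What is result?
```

Count of positive elements in [37, 40, 12, 16, 36, 5, 38, 4] = 8

Answer: 8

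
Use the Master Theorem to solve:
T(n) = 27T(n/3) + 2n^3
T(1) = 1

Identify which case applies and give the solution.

a=27, b=3, f(n)=2n^3. log_3(27) = 3. Since c=3 = 3, Case 2 applies: T(n) = Θ(n^log_b(a) · log n) = O(n^3 log n).

Answer: O(n^3 log n) - Case 2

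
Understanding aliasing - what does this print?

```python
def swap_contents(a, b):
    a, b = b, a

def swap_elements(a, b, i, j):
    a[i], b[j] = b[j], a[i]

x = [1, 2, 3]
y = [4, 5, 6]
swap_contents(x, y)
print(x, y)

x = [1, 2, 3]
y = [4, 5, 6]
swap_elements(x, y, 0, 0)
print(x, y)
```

Key concept: parameter rebinding vs mutation.
Step by step:
`x = [1, 2, 3]` → x = [1, 2, 3]
`y = [4, 5, 6]` → y = [4, 5, 6]
`swap_contents(x, y)` → no visible change to tracked variables
`print(x, y)` → prints [1, 2, 3] [4, 5, 6]
`x = [1, 2, 3]` → x = [1, 2, 3]
`y = [4, 5, 6]` → y = [4, 5, 6]
`swap_elements(x, y, 0, 0)` → x = [4, 2, 3]; y = [1, 5, 6]
`print(x, y)` → prints [4, 2, 3] [1, 5, 6]

Answer:
[1, 2, 3] [4, 5, 6]
[4, 2, 3] [1, 5, 6]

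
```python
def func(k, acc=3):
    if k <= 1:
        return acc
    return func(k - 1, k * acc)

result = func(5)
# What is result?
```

Accumulator trace (n, acc): (5, 3) -> (4, 15) -> (3, 60) -> (2, 180) -> (1, 360) -> return 360

Answer: 360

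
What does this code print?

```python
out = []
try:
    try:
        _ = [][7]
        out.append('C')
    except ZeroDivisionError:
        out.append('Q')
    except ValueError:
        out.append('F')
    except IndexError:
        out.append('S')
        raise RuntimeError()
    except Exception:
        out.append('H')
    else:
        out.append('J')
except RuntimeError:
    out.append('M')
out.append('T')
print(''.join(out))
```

Execution trace: 'S' (inner except IndexError) → 'M' (outer except RuntimeError) → 'T' (after the try/except). Output: SMT

Answer: SMT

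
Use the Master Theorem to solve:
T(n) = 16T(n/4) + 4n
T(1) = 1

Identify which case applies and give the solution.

a=16, b=4, f(n)=4n. log_4(16) = 2. Since c=1 < 2, Case 1 applies: T(n) = Θ(n^log_b(a)) = O(n^2).

Answer: O(n^2) - Case 1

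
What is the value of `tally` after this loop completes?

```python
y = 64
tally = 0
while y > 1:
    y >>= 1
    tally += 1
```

Count right shifts until 1
`tally` takes the values: 0 → 1 → 2 → 3 → 4 → 5 → 6

Answer: 6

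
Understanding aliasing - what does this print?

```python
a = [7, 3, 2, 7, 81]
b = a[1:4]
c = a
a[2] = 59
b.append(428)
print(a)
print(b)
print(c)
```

Key concept: slice vs alias.
Step by step:
`a = [7, 3, 2, 7, 81]` → a = [7, 3, 2, 7, 81]
`b = a[1:4]` → b = [3, 2, 7]
`c = a` → c = [7, 3, 2, 7, 81] (same object as a)
`a[2] = 59` → a = [7, 3, 59, 7, 81] (same object as c); c = [7, 3, 59, 7, 81] (same object as a)
`b.append(428)` → b = [3, 2, 7, 428]
`print(a)` → prints [7, 3, 59, 7, 81]
`print(b)` → prints [3, 2, 7, 428]
`print(c)` → prints [7, 3, 59, 7, 81]

Answer:
[7, 3, 59, 7, 81]
[3, 2, 7, 428]
[7, 3, 59, 7, 81]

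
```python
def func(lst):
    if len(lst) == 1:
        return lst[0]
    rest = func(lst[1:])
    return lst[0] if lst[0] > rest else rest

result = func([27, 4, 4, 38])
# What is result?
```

Recursive max over [27, 4, 4, 38] = 38

Answer: 38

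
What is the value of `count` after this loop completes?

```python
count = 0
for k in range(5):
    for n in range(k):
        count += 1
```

Triangle number: 0+1+2+...+4
`count` takes the values: 0 → 1 → 2 → 3 → 4 → 5 → 6 → 7 → 8 → 9 → 10

Answer: 10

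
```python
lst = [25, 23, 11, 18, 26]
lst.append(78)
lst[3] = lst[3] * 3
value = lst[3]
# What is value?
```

Trace:
`lst = [25, 23, 11, 18, 26]` → lst = [25, 23, 11, 18, 26]
`lst.append(78)` → lst = [25, 23, 11, 18, 26, 78]
`lst[3] = lst[3] * 3` → lst = [25, 23, 11, 54, 26, 78]
`value = lst[3]` → value = 54
So value = 54

Answer: 54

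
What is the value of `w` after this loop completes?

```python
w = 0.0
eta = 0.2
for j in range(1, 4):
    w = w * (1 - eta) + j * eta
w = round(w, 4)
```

Moving average with lr=0.2
`w` takes the values: 0.0 → 0.2 → 0.56 → 1.048

Answer: 1.048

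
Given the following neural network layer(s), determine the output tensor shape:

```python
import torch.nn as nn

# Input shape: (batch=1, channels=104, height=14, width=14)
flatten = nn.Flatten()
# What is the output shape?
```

Input: (1, 104, 14, 14) -> Output: (1, 20384)

Answer: (1, 20384)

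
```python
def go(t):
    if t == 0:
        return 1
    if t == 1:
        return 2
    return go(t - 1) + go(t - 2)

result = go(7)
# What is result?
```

Build up from base cases: go(0)=1, go(1)=2, go(2)=3, go(3)=5, go(4)=8, go(5)=13, go(6)=21, ..., go(7)=34

Answer: 34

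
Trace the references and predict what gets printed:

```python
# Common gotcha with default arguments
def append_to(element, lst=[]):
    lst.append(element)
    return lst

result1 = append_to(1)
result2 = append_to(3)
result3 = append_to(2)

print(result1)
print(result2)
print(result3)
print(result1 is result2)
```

Key concept: mutable default argument gotcha.
Step by step:
`result1 = append_to(1)` → result1 = [1]
`result2 = append_to(3)` → result1 = [1, 3] (same object as result2); result2 = [1, 3] (same object as result1)
`result3 = append_to(2)` → result1 = [1, 3, 2] (same object as result2, result3); result2 = [1, 3, 2] (same object as result1, result3); result3 = [1, 3, 2] (same object as result1, result2)
`print(result1)` → prints [1, 3, 2]
`print(result2)` → prints [1, 3, 2]
`print(result3)` → prints [1, 3, 2]
`print(result1 is result2)` → prints True

Answer:
[1, 3, 2]
[1, 3, 2]
[1, 3, 2]
True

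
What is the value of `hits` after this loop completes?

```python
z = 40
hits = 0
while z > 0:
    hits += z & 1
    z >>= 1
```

Count set bits in 40 (binary: 0b101000)
`hits` takes the values: 0 → 1 → 2

Answer: 2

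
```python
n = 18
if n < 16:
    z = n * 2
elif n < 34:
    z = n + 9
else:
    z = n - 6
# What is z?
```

Trace:
`n = 18` → n = 18
`if n < 16: ...` → n < 16 is False, n < 34 is True → z = 27
So z = 27

Answer: 27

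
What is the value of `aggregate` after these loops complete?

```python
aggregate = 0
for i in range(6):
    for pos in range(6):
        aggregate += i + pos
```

Sum of all i+pos for i,pos in 6x6
`aggregate` takes the values: 0 → 1 → 3 → 6 → 10 → 15 → 16 → 18 → 21 → 25 → 30 → 36 → 38 → 41 → 45 → 50 → 56 → 63 → 66 → 70 → 75 → 81 → 88 → 96 → 100 → 105 → 111 → 118 → 126 → 135 → 140 → 146 → 153 → 161 → 170 → 180

Answer: 180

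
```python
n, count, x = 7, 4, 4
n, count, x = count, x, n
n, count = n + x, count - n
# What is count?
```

Trace:
`n, count, x = 7, 4, 4` → n = 7; count = 4; x = 4
`n, count, x = count, x, n` → n = 4; count = 4; x = 7
`n, count = n + x, count - n` → n = 11; count = 0
So count = 0

Answer: 0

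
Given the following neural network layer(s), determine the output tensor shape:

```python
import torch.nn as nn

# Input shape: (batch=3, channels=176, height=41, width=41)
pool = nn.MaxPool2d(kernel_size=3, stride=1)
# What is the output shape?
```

Input: (3, 176, 41, 41) -> Output: (3, 176, 39, 39)

Answer: (3, 176, 39, 39)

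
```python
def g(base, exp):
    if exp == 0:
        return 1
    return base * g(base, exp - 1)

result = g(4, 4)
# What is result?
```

g(4, 4) = 4 * 4 * 4 * 4 = 256

Answer: 256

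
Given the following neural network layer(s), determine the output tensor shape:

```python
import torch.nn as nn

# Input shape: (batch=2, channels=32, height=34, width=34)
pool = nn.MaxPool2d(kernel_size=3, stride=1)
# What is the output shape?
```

Input: (2, 32, 34, 34) -> Output: (2, 32, 32, 32)

Answer: (2, 32, 32, 32)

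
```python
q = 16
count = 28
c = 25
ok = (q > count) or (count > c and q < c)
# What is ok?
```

Trace:
`q = 16` → q = 16
`count = 28` → count = 28
`c = 25` → c = 25
`ok = (q > count) or (count > c and q < c)` → ok = True
So ok = True

Answer: True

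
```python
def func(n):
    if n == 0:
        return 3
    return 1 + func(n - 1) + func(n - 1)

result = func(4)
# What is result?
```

func(n) = 1 + 2·func(n-1), func(0)=3. Closed form: (3+1)·2^4 - 1 = 63.

Answer: 63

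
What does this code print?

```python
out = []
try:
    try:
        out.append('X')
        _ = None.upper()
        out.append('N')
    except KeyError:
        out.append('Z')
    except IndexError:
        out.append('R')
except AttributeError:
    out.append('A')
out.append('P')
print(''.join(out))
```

Execution trace: 'X' (try body) → 'A' (outer except AttributeError) → 'P' (after the try/except). Output: XAP

Answer: XAP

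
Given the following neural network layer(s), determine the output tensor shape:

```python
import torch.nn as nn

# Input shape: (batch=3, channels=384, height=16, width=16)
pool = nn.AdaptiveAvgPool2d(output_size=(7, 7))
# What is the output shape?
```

Input: (3, 384, 16, 16) -> Output: (3, 384, 7, 7)

Answer: (3, 384, 7, 7)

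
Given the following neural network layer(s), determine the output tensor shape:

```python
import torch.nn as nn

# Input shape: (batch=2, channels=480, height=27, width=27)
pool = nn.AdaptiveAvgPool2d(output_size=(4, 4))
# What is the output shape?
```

Input: (2, 480, 27, 27) -> Output: (2, 480, 4, 4)

Answer: (2, 480, 4, 4)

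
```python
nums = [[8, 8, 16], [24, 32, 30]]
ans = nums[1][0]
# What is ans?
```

Trace:
`nums = [[8, 8, 16], [24, 32, 30]]` → nums = [[8, 8, 16], [24, 32, 30]]
`ans = nums[1][0]` → ans = 24
So ans = 24

Answer: 24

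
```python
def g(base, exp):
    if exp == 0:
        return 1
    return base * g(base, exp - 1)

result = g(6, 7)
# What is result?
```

g(6, 7) = 6 * 6 * 6 * 6 * 6 * 6 * 6 = 279936

Answer: 279936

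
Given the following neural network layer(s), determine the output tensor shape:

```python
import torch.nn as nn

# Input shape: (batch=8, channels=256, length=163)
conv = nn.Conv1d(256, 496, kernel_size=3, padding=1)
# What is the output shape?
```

Input: (8, 256, 163) -> Output: (8, 496, 163)

Answer: (8, 496, 163)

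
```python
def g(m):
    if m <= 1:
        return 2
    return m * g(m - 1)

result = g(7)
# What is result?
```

g(7) = 7 * 6 * 5 * 4 * 3 * 2 * 2 = 10080

Answer: 10080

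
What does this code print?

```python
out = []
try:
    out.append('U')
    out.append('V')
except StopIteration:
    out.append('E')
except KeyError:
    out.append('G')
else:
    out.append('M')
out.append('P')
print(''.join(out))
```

Execution trace: 'U' (try body) → 'V' (try body, no exception) → 'M' (else) → 'P' (after the try/except). Output: UVMP

Answer: UVMP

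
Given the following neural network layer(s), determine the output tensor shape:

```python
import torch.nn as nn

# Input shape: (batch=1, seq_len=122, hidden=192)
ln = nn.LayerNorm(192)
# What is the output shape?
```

Input: (1, 122, 192) -> Output: (1, 122, 192)

Answer: (1, 122, 192)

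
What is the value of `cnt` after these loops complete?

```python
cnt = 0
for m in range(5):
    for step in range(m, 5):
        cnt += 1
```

Upper triangle: 5 + 4 + ... + 1
`cnt` takes the values: 0 → 1 → 2 → 3 → 4 → 5 → 6 → 7 → 8 → 9 → 10 → 11 → 12 → 13 → 14 → 15

Answer: 15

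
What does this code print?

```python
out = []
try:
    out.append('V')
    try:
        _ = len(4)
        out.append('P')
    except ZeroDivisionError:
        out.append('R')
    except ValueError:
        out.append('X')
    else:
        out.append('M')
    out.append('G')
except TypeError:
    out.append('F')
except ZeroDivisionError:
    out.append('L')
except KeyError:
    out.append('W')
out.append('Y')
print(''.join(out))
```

Execution trace: 'V' (try body) → 'F' (except TypeError) → 'Y' (after the try/except). Output: VFY

Answer: VFY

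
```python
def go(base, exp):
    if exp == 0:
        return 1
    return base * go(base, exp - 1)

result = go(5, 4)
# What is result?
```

go(5, 4) = 5 * 5 * 5 * 5 = 625

Answer: 625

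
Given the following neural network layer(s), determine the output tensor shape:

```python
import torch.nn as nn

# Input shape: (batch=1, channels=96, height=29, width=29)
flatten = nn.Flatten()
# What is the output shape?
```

Input: (1, 96, 29, 29) -> Output: (1, 80736)

Answer: (1, 80736)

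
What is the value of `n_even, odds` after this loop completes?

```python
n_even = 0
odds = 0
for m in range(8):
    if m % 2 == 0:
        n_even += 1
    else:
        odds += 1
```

Count evens and odds in range(8)
`n_even, odds` takes the values: (0, 0) → (1, 0) → (1, 1) → (2, 1) → (2, 2) → (3, 2) → (3, 3) → (4, 3) → (4, 4)

Answer: 4, 4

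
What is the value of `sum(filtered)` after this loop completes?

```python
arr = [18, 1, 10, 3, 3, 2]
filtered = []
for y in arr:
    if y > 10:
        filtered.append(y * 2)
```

Sum of doubled values > 10
`filtered` takes the values: [] → [36]
So `sum(filtered)` = 36

Answer: 36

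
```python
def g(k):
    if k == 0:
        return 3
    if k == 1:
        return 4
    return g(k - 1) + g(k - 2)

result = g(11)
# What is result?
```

Build up from base cases: g(0)=3, g(1)=4, g(2)=7, g(3)=11, g(4)=18, g(5)=29, g(6)=47, ..., g(11)=521

Answer: 521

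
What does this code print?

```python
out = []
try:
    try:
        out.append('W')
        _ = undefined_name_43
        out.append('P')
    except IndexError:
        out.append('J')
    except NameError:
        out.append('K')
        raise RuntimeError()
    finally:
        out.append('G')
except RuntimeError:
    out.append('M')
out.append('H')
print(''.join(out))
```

Execution trace: 'W' (inner try body) → 'K' (inner except NameError) → 'G' (inner finally) → 'M' (outer except RuntimeError) → 'H' (after the try/except). Output: WKGMH

Answer: WKGMH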